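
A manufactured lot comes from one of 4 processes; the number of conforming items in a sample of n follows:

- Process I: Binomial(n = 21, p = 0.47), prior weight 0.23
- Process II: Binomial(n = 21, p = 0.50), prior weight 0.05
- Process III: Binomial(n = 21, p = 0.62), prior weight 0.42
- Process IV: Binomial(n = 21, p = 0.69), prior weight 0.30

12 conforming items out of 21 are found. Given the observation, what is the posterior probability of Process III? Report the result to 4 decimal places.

0.5227

By Bayes' theorem, P(k | x) = P(Z=k) f_k(x) / Σ_j P(Z=j) f_j(x).
Binomial probabilities:
  f_I = C(21,12)·0.47^12·0.53^9 = 293930·0.000116191·0.00329976 = 0.112694
  f_II = C(21,12)·0.50^12·0.50^9 = 293930·0.000244141·0.00195312 = 0.140157
  f_III = C(21,12)·0.62^12·0.38^9 = 293930·0.00322627·0.000165216 = 0.156674
  f_IV = C(21,12)·0.69^12·0.31^9 = 293930·0.0116463·2.64396e-05 = 0.0905083
Weight by the priors:
  P(Z=I)·f_I = 0.23 × 0.112694 = 0.0259196
  P(Z=II)·f_II = 0.05 × 0.140157 = 0.00700784
  P(Z=III)·f_III = 0.42 × 0.156674 = 0.065803
  P(Z=IV)·f_IV = 0.30 × 0.0905083 = 0.0271525
Evidence: 0.0259196 + 0.00700784 + 0.065803 + 0.0271525 = 0.125883
P(Process III | data) ≈ 0.5227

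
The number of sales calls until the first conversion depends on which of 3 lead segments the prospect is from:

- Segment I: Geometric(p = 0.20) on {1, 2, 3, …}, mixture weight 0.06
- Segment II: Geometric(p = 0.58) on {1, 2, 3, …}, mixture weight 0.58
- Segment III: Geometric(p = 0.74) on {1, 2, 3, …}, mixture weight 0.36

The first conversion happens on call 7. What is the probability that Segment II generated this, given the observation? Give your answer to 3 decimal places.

0.364

The responsibility of component k is π_k f_k(x) divided by Σ_j π_j f_j(x).
Geometric probabilities:
  f_I = 0.0524288
  f_II = 0.00318364
  f_III = 0.000228598
Unnormalised posteriors:
  π_I·f_I = 0.06 × 0.0524288 = 0.00314573
  π_II·f_II = 0.58 × 0.00318364 = 0.00184651
  π_III·f_III = 0.36 × 0.000228598 = 8.22952e-05
Evidence: 0.00314573 + 0.00184651 + 8.22952e-05 = 0.00507453
Responsibility of Segment II: 0.00184651 / 0.00507453 ≈ 0.364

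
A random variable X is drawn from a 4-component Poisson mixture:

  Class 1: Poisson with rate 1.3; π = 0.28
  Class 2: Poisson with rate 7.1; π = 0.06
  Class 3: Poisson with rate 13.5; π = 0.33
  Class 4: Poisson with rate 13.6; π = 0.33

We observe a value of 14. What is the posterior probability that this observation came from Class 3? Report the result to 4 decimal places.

0.4958

Apply Bayes' rule: the posterior for each component is proportional to its prior times its likelihood at x.
Evaluate each component's likelihood at the observed value:
  p_1 = 1.23088e-10
  p_2 = 0.00782921
  p_3 = 0.105024
  p_4 = 0.105374
Weight by the priors:
  π_1·p_1 = 0.28 × 1.23088e-10 = 3.44646e-11
  π_2·p_2 = 0.06 × 0.00782921 = 0.000469752
  π_3·p_3 = 0.33 × 0.105024 = 0.0346579
  π_4·p_4 = 0.33 × 0.105374 = 0.0347733
Normaliser: 3.44646e-11 + 0.000469752 + 0.0346579 + 0.0347733 = 0.069901
P(Class 3 | x) = 0.0346579 / 0.069901 ≈ 0.4958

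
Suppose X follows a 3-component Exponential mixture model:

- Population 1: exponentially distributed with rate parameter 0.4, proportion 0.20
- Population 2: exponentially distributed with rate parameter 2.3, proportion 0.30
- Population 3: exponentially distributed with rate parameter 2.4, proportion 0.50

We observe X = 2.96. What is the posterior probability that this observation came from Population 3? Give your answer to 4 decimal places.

0.0376

By Bayes' theorem, P(k | x) = π_k f_k(x) / Σ_j π_j f_j(x).
Evaluate each component's likelihood at the observed value:
  f_1 = 0.4·e^(−0.4·2.96) = 0.4·e^(−1.1840) = 0.122421
  f_2 = 2.3·e^(−2.3·2.96) = 2.3·e^(−6.8080) = 0.00254127
  f_3 = 2.4·e^(−2.4·2.96) = 2.4·e^(−7.1040) = 0.00197235
Multiply by the mixture weights:
  π_1·f_1 = 0.20 × 0.122421 = 0.0244842
  π_2·f_2 = 0.30 × 0.00254127 = 0.000762381
  π_3·f_3 = 0.50 × 0.00197235 = 0.000986173
Normaliser: 0.0244842 + 0.000762381 + 0.000986173 = 0.0262327
Responsibility of Population 3: 0.000986173 / 0.0262327 ≈ 0.0376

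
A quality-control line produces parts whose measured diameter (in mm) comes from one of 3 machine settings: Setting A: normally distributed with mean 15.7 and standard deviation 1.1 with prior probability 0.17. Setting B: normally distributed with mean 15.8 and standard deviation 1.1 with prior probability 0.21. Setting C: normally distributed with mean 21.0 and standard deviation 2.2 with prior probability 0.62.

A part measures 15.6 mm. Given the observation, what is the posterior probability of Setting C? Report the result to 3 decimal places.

Apply Bayes' rule: the posterior for each component is proportional to its prior times its likelihood at x.
Evaluate each component's likelihood at the observed value:
  p_A = (1/(1.1·√(2π)))·exp(−(15.6−15.7)²/(2·1.1²)) = 0.362675·exp(-0.00413) = 0.361179
  p_B = (1/(1.1·√(2π)))·exp(−(15.6−15.8)²/(2·1.1²)) = 0.362675·exp(-0.01653) = 0.356729
  p_C = (1/(2.2·√(2π)))·exp(−(15.6−21.0)²/(2·2.2²)) = 0.181337·exp(-3.01240) = 0.00891703
Unnormalised posteriors:
  w_A·p_A = 0.17 × 0.361179 = 0.0614005
  w_B·p_B = 0.21 × 0.356729 = 0.0749132
  w_C·p_C = 0.62 × 0.00891703 = 0.00552856
Denominator: 0.0614005 + 0.0749132 + 0.00552856 = 0.141842
P(Setting C | 15.6 mm) = 0.00552856 / 0.141842 ≈ 0.039

0.039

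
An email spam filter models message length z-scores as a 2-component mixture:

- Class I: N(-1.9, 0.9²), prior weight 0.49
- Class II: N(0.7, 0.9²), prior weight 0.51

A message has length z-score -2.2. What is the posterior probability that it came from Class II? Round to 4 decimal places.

0.0061

Posterior ∝ prior × likelihood, so P(k | x) ∝ P(Z=k) f_k(x); normalise over all components.
Component likelihoods at x = -2.2:
  p_I = 0.419315
  p_II = 0.00246655
Prior × likelihood for each component:
  P(Z=I)·p_I = 0.49 × 0.419315 = 0.205464
  P(Z=II)·p_II = 0.51 × 0.00246655 = 0.00125794
Denominator: 0.205464 + 0.00125794 = 0.206722
Responsibility of Class II: 0.00125794 / 0.206722 ≈ 0.0061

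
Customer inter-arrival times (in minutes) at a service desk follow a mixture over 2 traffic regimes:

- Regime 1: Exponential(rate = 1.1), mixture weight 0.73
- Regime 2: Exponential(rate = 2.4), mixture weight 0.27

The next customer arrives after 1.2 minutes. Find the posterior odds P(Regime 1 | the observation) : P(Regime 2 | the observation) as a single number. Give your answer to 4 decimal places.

Posterior odds = (π_i f_i(x)) / (π_j f_j(x)); the normalising sum cancels.
Component likelihoods at x = 1.2 minutes:
  f_1 = 1.1·e^(−1.1·1.2) = 1.1·e^(−1.3200) = 0.293849
  f_2 = 2.4·e^(−2.4·1.2) = 2.4·e^(−2.8800) = 0.134723
Odds = (0.73/0.27) × (0.293849/0.134723) = 2.7037 × 2.18113 ≈ 5.8971

5.8971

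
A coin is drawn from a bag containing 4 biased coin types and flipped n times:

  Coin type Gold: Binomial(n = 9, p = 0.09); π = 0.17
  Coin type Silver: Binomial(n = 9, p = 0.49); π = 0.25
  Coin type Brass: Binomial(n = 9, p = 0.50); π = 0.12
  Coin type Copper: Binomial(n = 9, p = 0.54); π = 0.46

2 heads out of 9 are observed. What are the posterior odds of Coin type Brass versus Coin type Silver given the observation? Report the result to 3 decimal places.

0.435

Since P(k|x) ∝ w_k f_k(x), the posterior odds are w_i f_i(x) / (w_j f_j(x)).
Component likelihoods at x = 2 heads out of 9:
  p_Gold = C(9,2)·0.09^2·0.91^7 = 36·0.0081·0.516761 = 0.150688
  p_Silver = C(9,2)·0.49^2·0.51^7 = 36·0.2401·0.00897411 = 0.0775686
  p_Brass = C(9,2)·0.50^2·0.50^7 = 36·0.25·0.0078125 = 0.0703125
  p_Copper = C(9,2)·0.54^2·0.46^7 = 36·0.2916·0.00435818 = 0.0457504
Posterior odds = (w_Brass·p_Brass) / (w_Silver·p_Silver) = (0.12·0.0703125) / (0.25·0.0775686) = 0.0084375 / 0.0193921 ≈ 0.435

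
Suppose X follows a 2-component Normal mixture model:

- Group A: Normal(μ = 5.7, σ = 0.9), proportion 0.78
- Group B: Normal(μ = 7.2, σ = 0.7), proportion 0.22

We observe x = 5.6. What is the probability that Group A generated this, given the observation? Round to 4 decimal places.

P(component k | x) = π_k·f_k(x) / marginal(x), where marginal(x) = Σ_j π_j·f_j(x).
Component likelihoods at x = 5.6:
  p_A = (1/(0.9·√(2π)))·exp(−(5.6−5.7)²/(2·0.9²)) = 0.443269·exp(-0.00617) = 0.440541
  p_B = (1/(0.7·√(2π)))·exp(−(5.6−7.2)²/(2·0.7²)) = 0.569918·exp(-2.61224) = 0.0418147
Weight by the priors:
  π_A·p_A = 0.78 × 0.440541 = 0.343622
  π_B·p_B = 0.22 × 0.0418147 = 0.00919922
Denominator: 0.343622 + 0.00919922 = 0.352822
P(Group A | the observation) = 0.343622 / 0.352822 ≈ 0.9739

0.9739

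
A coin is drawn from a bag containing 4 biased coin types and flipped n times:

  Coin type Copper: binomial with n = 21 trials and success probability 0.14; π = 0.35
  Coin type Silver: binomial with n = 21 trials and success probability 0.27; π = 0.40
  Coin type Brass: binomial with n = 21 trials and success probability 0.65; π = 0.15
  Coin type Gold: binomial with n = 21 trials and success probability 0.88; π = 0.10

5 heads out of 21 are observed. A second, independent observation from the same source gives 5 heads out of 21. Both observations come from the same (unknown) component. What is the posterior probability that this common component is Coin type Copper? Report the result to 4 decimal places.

The responsibility of component k is π_k f_k(x) divided by Σ_j π_j f_j(x).
Since both observations come from the same component, the likelihood for component k is f_k(x₁)·f_k(x₂).
  f_Copper = [0.0979847] × [0.0979847] = 0.00960101
  f_Silver = [0.189901] × [0.189901] = 0.0360625
  f_Brass = [0.000119729] × [0.000119729] = 1.4335e-08
  f_Gold = [1.98544e-11] × [1.98544e-11] = 3.94196e-22
Prior × likelihood for each component:
  π_Copper·f_Copper = 0.35 × 0.00960101 = 0.00336035
  π_Silver·f_Silver = 0.40 × 0.0360625 = 0.014425
  π_Brass·f_Brass = 0.15 × 1.4335e-08 = 2.15025e-09
  π_Gold·f_Gold = 0.10 × 3.94196e-22 = 3.94196e-23
Evidence: 0.00336035 + 0.014425 + 2.15025e-09 + 3.94196e-23 = 0.0177853
P(Coin type Copper | x) ≈ 0.1889

0.1889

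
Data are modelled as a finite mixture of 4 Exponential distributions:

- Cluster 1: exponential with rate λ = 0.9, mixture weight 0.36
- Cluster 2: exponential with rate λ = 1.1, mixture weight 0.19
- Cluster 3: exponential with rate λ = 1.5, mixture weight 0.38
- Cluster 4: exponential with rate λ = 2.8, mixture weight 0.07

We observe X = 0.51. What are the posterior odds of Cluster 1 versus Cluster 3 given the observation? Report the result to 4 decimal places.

0.7719

Since P(k|x) ∝ P(Z=k) f_k(x), the posterior odds are P(Z=i) f_i(x) / (P(Z=j) f_j(x)).
Component likelihoods at x = 0.51:
  L_1 = 0.9·e^(−0.9·0.51) = 0.9·e^(−0.4590) = 0.568724
  L_2 = 1.1·e^(−1.1·0.51) = 1.1·e^(−0.5610) = 0.627702
  L_3 = 1.5·e^(−1.5·0.51) = 1.5·e^(−0.7650) = 0.698001
  L_4 = 2.8·e^(−2.8·0.51) = 2.8·e^(−1.4280) = 0.671406
Posterior odds = (P(Z=1)·L_1) / (P(Z=3)·L_3) = (0.36·0.568724) / (0.38·0.698001) = 0.204741 / 0.26524 ≈ 0.7719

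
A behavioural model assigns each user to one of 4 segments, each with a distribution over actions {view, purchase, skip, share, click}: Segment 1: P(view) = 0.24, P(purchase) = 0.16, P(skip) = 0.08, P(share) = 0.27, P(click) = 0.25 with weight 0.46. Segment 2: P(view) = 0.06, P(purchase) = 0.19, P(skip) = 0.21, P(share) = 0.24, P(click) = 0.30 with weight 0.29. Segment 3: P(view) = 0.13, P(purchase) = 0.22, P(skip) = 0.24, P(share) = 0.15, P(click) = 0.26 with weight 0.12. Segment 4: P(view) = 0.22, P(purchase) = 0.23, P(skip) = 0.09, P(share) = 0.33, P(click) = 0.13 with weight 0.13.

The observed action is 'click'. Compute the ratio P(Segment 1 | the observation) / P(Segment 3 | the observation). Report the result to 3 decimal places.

Since P(k|x) ∝ π_k f_k(x), the posterior odds are π_i f_i(x) / (π_j f_j(x)).
Component likelihoods at x = 'click':
  L_1 = P(click | comp) = 0.25
  L_2 = P(click | comp) = 0.30
  L_3 = P(click | comp) = 0.26
  L_4 = P(click | comp) = 0.13
0.115 / 0.0312 ≈ 3.686

3.686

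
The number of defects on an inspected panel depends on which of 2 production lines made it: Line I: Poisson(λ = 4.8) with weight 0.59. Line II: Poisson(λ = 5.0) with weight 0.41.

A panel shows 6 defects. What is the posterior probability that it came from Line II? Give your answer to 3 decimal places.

Posterior ∝ prior × likelihood, so P(k | x) ∝ π_k f_k(x); normalise over all components.
Poisson probabilities:
  p_I = e^(−4.8)·4.8^6/6! = 0.139798
  p_II = e^(−5.0)·5.0^6/6! = 0.146223
Unnormalised posteriors:
  π_I·p_I = 0.59 × 0.139798 = 0.0824809
  π_II·p_II = 0.41 × 0.146223 = 0.0599514
Marginal: 0.0824809 + 0.0599514 = 0.142432
P(Line II | data) ≈ 0.421

0.421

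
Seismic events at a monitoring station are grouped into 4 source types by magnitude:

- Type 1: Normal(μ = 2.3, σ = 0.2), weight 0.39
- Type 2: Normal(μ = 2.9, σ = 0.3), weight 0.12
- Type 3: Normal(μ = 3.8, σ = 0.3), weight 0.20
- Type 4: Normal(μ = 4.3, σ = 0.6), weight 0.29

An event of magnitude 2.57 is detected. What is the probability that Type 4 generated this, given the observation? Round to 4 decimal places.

0.0075

P(component k | x) = P(Z=k)·f_k(x) / marginal(x), where marginal(x) = Σ_j P(Z=j)·f_j(x).
Normal densities:
  p_1 = 0.801917
  p_2 = 0.726174
  p_3 = 0.000297539
  p_4 = 0.0104107
Weight by the priors:
  P(Z=1)·p_1 = 0.39 × 0.801917 = 0.312747
  P(Z=2)·p_2 = 0.12 × 0.726174 = 0.0871409
  P(Z=3)·p_3 = 0.20 × 0.000297539 = 5.95078e-05
  P(Z=4)·p_4 = 0.29 × 0.0104107 = 0.00301911
Marginal: 0.312747 + 0.0871409 + 5.95078e-05 + 0.00301911 = 0.402967
Responsibility of Type 4: 0.00301911 / 0.402967 ≈ 0.0075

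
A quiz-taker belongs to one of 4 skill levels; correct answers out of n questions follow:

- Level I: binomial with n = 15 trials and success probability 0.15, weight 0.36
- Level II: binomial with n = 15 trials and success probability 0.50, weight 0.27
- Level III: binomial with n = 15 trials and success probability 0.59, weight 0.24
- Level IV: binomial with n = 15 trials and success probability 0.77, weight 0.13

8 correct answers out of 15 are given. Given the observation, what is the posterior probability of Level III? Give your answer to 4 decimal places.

0.4377

The responsibility of component k is π_k f_k(x) divided by Σ_j π_j f_j(x).
Component likelihoods at x = 8 correct answers out of 15:
  L_I = 0.000528702
  L_II = 0.196381
  L_III = 0.184014
  L_IV = 0.027075
Unnormalised posteriors:
  π_I·L_I = 0.36 × 0.000528702 = 0.000190333
  π_II·L_II = 0.27 × 0.196381 = 0.0530228
  π_III·L_III = 0.24 × 0.184014 = 0.0441634
  π_IV·L_IV = 0.13 × 0.027075 = 0.00351976
Marginal: 0.000190333 + 0.0530228 + 0.0441634 + 0.00351976 = 0.100896
P(Level III | 8 correct answers out of 15) = 0.0441634 / 0.100896 ≈ 0.4377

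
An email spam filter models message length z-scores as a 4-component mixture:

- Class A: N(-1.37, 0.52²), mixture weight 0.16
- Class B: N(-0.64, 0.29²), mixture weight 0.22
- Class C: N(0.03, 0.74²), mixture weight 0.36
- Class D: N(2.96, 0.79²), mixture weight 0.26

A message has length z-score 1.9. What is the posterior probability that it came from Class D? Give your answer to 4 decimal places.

0.8701

Apply Bayes' rule: the posterior for each component is proportional to its prior times its likelihood at x.
Normal densities:
  p_A = (1/(0.52·√(2π)))·exp(−(1.9−-1.37)²/(2·0.52²)) = 0.767197·exp(-19.77237) = 1.98552e-09
  p_B = (1/(0.29·√(2π)))·exp(−(1.9−-0.64)²/(2·0.29²)) = 1.375663·exp(-38.35672) = 3.02274e-17
  p_C = (1/(0.74·√(2π)))·exp(−(1.9−0.03)²/(2·0.74²)) = 0.539111·exp(-3.19293) = 0.0221312
  p_D = (1/(0.79·√(2π)))·exp(−(1.9−2.96)²/(2·0.79²)) = 0.504990·exp(-0.90018) = 0.205278
Multiply by the mixture weights:
  π_A·p_A = 0.16 × 1.98552e-09 = 3.17683e-10
  π_B·p_B = 0.22 × 3.02274e-17 = 6.65003e-18
  π_C·p_C = 0.36 × 0.0221312 = 0.00796724
  π_D·p_D = 0.26 × 0.205278 = 0.0533722
Denominator: 3.17683e-10 + 6.65003e-18 + 0.00796724 + 0.0533722 = 0.0613394
Responsibility of Class D: 0.0533722 / 0.0613394 ≈ 0.8701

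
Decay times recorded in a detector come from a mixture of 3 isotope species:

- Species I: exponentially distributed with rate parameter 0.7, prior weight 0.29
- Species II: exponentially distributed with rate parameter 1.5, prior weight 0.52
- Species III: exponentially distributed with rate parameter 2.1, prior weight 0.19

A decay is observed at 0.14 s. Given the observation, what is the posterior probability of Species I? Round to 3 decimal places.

P(component k | x) = P(Z=k)·f_k(x) / marginal(x), where marginal(x) = Σ_j P(Z=j)·f_j(x).
Exponential densities:
  p_I = 0.7·e^(−0.7·0.14) = 0.7·e^(−0.0980) = 0.634654
  p_II = 1.5·e^(−1.5·0.14) = 1.5·e^(−0.2100) = 1.21588
  p_III = 2.1·e^(−2.1·0.14) = 2.1·e^(−0.2940) = 1.56508
Prior × likelihood for each component:
  P(Z=I)·p_I = 0.29 × 0.634654 = 0.18405
  P(Z=II)·p_II = 0.52 × 1.21588 = 0.632256
  P(Z=III)·p_III = 0.19 × 1.56508 = 0.297365
Evidence: 0.18405 + 0.632256 + 0.297365 = 1.11367
P(Species I | 0.14 s) ≈ 0.165

0.165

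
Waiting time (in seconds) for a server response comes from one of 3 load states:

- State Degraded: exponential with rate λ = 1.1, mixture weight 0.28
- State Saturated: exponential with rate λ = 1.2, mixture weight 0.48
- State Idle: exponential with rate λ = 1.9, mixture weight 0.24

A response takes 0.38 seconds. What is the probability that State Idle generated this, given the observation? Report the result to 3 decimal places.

0.281

The responsibility of component k is π_k f_k(x) divided by Σ_j π_j f_j(x).
Evaluate each component's likelihood at the observed value:
  f_Degraded = 0.724198
  f_Saturated = 0.760577
  f_Idle = 0.922981
Multiply by the mixture weights:
  π_Degraded·f_Degraded = 0.28 × 0.724198 = 0.202776
  π_Saturated·f_Saturated = 0.48 × 0.760577 = 0.365077
  π_Idle·f_Idle = 0.24 × 0.922981 = 0.221516
Denominator: 0.202776 + 0.365077 + 0.221516 = 0.789368
P(State Idle | the observation) = 0.221516 / 0.789368 ≈ 0.281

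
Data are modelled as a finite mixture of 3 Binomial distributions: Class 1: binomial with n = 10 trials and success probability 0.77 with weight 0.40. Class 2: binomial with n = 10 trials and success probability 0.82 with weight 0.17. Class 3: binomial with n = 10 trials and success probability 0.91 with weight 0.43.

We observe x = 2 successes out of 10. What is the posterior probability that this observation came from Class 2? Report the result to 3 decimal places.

0.063

P(component k | x) = π_k·f_k(x) / marginal(x), where marginal(x) = Σ_j π_j·f_j(x).
Binomial probabilities:
  L_1 = C(10,2)·0.77^2·0.23^8 = 45·0.5929·7.8311e-06 = 0.000208938
  L_2 = C(10,2)·0.82^2·0.18^8 = 45·0.6724·1.102e-06 = 3.33442e-05
  L_3 = C(10,2)·0.91^2·0.09^8 = 45·0.8281·4.30467e-09 = 1.60411e-07
Unnormalised posteriors:
  π_1·L_1 = 0.40 × 0.000208938 = 8.3575e-05
  π_2·L_2 = 0.17 × 3.33442e-05 = 5.66851e-06
  π_3·L_3 = 0.43 × 1.60411e-07 = 6.89769e-08
Denominator: 8.3575e-05 + 5.66851e-06 + 6.89769e-08 = 8.93125e-05
So the posterior for Class 2 is 5.66851e-06 / 8.93125e-05 ≈ 0.063.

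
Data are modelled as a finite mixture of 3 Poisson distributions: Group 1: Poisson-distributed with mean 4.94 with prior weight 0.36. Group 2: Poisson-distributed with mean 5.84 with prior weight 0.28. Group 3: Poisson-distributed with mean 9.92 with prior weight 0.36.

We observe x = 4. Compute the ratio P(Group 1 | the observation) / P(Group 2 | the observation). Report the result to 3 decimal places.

Since P(k|x) ∝ π_k f_k(x), the posterior odds are π_i f_i(x) / (π_j f_j(x)).
Evaluate each component's likelihood at the observed value:
  f_1 = e^(−4.94)·4.94^4/4! = 0.177534
  f_2 = e^(−5.84)·5.84^4/4! = 0.140981
  f_3 = e^(−9.92)·9.92^4/4! = 0.0198442
0.0639123 / 0.0394747 ≈ 1.619

1.619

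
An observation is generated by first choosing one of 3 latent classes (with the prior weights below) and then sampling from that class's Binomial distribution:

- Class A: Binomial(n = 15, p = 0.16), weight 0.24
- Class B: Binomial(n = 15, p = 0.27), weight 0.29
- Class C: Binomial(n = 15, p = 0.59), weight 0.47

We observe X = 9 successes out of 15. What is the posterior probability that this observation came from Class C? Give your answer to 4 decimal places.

0.9827

P(component k | x) = π_k·f_k(x) / marginal(x), where marginal(x) = Σ_j π_j·f_j(x).
Evaluate each component's likelihood at the observed value:
  f_A = 0.000120826
  f_B = 0.00577584
  f_C = 0.205956
Unnormalised posteriors:
  π_A·f_A = 0.24 × 0.000120826 = 2.89982e-05
  π_B·f_B = 0.29 × 0.00577584 = 0.00167499
  π_C·f_C = 0.47 × 0.205956 = 0.0967995
Sum: 2.89982e-05 + 0.00167499 + 0.0967995 = 0.0985035
P(Class C | x) = 0.0967995 / 0.0985035 ≈ 0.9827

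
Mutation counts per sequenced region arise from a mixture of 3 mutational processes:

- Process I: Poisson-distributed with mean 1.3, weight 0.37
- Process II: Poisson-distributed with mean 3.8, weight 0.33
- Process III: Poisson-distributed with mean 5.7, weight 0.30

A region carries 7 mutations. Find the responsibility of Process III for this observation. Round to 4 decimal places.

Apply Bayes' rule: the posterior for each component is proportional to its prior times its likelihood at x.
Poisson probabilities:
  p_I = e^(−1.3)·1.3^7/7! = 0.000339305
  p_II = e^(−3.8)·3.8^7/7! = 0.050785
  p_III = e^(−5.7)·5.7^7/7! = 0.129782
Unnormalised posteriors:
  π_I·p_I = 0.37 × 0.000339305 = 0.000125543
  π_II·p_II = 0.33 × 0.050785 = 0.0167591
  π_III·p_III = 0.30 × 0.129782 = 0.0389346
Normaliser: 0.000125543 + 0.0167591 + 0.0389346 = 0.0558192
P(Process III | 7 mutations) = 0.0389346 / 0.0558192 ≈ 0.6975

0.6975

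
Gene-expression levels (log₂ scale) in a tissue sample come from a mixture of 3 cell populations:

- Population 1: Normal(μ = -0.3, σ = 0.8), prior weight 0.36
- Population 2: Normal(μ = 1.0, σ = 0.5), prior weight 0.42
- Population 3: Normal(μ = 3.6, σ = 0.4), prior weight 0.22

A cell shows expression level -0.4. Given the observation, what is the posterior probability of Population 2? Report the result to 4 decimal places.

0.0360

Apply Bayes' rule: the posterior for each component is proportional to its prior times its likelihood at x.
Component likelihoods at x = -0.4:
  f_1 = (1/(0.8·√(2π)))·exp(−(-0.4−-0.3)²/(2·0.8²)) = 0.498678·exp(-0.00781) = 0.494797
  f_2 = (1/(0.5·√(2π)))·exp(−(-0.4−1.0)²/(2·0.5²)) = 0.797885·exp(-3.92000) = 0.0158309
  f_3 = (1/(0.4·√(2π)))·exp(−(-0.4−3.6)²/(2·0.4²)) = 0.997356·exp(-50.00000) = 1.92365e-22
Prior × likelihood for each component:
  P(Z=1)·f_1 = 0.36 × 0.494797 = 0.178127
  P(Z=2)·f_2 = 0.42 × 0.0158309 = 0.00664898
  P(Z=3)·f_3 = 0.22 × 1.92365e-22 = 4.23203e-23
Normaliser: 0.178127 + 0.00664898 + 4.23203e-23 = 0.184776
P(Population 2 | x) = 0.00664898 / 0.184776 ≈ 0.0360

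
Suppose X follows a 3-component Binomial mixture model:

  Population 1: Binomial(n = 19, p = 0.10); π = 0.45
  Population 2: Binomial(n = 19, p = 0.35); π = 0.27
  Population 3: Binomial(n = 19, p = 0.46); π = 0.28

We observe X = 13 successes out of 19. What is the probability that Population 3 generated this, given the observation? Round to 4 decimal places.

The responsibility of component k is P(Z=k) f_k(x) divided by Σ_j P(Z=j) f_j(x).
Binomial probabilities:
  p_1 = C(19,13)·0.10^13·0.90^6 = 27132·1e-13·0.531441 = 1.44191e-09
  p_2 = C(19,13)·0.35^13·0.65^6 = 27132·1.18273e-06·0.0754189 = 0.00242017
  p_3 = C(19,13)·0.46^13·0.54^6 = 27132·4.12907e-05·0.0247949 = 0.0277777
Multiply by the mixture weights:
  P(Z=1)·p_1 = 0.45 × 1.44191e-09 = 6.48858e-10
  P(Z=2)·p_2 = 0.27 × 0.00242017 = 0.000653447
  P(Z=3)·p_3 = 0.28 × 0.0277777 = 0.00777775
Marginal: 6.48858e-10 + 0.000653447 + 0.00777775 = 0.0084312
Responsibility of Population 3: 0.00777775 / 0.0084312 ≈ 0.9225

0.9225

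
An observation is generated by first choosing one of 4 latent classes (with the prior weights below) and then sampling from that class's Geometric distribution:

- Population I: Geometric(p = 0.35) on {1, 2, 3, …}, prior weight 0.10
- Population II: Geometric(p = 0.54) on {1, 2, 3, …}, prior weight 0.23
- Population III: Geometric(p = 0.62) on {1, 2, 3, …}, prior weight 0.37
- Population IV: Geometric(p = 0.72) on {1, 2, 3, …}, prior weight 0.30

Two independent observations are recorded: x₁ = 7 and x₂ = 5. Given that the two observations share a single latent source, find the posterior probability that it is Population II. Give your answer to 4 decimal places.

Apply Bayes' rule: the posterior for each component is proportional to its prior times its likelihood at x.
Since both observations come from the same component, the likelihood for component k is f_k(x₁)·f_k(x₂).
  p_I = [0.0263966] × [0.0624772] = 0.00164919
  p_II = [0.00511612] × [0.0241783] = 0.000123699
  p_III = [0.00186678] × [0.0129278] = 2.41334e-05
  p_IV = [0.000346961] × [0.00442552] = 1.53548e-06
Prior × likelihood for each component:
  π_I·p_I = 0.10 × 0.00164919 = 0.000164919
  π_II·p_II = 0.23 × 0.000123699 = 2.84507e-05
  π_III·p_III = 0.37 × 2.41334e-05 = 8.92938e-06
  π_IV·p_IV = 0.30 × 1.53548e-06 = 4.60645e-07
Evidence: 0.000164919 + 2.84507e-05 + 8.92938e-06 + 4.60645e-07 = 0.000202759
P(Population II | data) ≈ 0.1403

0.1403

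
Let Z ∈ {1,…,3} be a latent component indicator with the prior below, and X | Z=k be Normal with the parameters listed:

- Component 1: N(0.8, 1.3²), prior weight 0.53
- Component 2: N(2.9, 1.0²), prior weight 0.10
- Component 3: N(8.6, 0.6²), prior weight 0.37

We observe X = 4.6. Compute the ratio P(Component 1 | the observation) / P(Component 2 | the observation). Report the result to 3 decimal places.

0.241

Posterior odds = (π_i f_i(x)) / (π_j f_j(x)); the normalising sum cancels.
Evaluate each component's likelihood at the observed value:
  L_1 = (1/(1.3·√(2π)))·exp(−(4.6−0.8)²/(2·1.3²)) = 0.306879·exp(-4.27219) = 0.00428133
  L_2 = (1/(1.0·√(2π)))·exp(−(4.6−2.9)²/(2·1.0²)) = 0.398942·exp(-1.44500) = 0.0940491
  L_3 = (1/(0.6·√(2π)))·exp(−(4.6−8.6)²/(2·0.6²)) = 0.664904·exp(-22.22222) = 1.48515e-10
Posterior odds = (π_1·L_1) / (π_2·L_2) = (0.53·0.00428133) / (0.10·0.0940491) = 0.0022691 / 0.00940491 ≈ 0.241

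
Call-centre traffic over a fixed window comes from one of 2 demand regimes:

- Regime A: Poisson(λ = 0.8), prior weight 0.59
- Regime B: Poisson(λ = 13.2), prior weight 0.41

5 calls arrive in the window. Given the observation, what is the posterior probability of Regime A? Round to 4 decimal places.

0.2222

Posterior ∝ prior × likelihood, so P(k | x) ∝ P(Z=k) f_k(x); normalise over all components.
Component likelihoods at x = 5 calls:
  L_A = 0.00122697
  L_B = 0.00618018
Weight by the priors:
  P(Z=A)·L_A = 0.59 × 0.00122697 = 0.000723911
  P(Z=B)·L_B = 0.41 × 0.00618018 = 0.00253387
Sum: 0.000723911 + 0.00253387 = 0.00325779
Responsibility of Regime A: 0.000723911 / 0.00325779 ≈ 0.2222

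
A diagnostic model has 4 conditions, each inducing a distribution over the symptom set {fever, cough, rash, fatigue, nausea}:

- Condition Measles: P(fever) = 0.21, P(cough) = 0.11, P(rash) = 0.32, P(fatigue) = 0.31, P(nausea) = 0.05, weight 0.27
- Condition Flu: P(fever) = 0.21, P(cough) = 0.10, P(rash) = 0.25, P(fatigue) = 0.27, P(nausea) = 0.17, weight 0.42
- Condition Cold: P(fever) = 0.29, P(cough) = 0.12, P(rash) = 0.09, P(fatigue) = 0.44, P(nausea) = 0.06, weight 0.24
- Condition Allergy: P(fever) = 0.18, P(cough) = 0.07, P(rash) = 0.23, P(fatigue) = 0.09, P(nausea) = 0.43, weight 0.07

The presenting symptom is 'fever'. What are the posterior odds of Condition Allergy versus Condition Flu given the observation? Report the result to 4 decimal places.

0.1429

Only the two components matter; the odds are (P(Z=i) f_i(x)) / (P(Z=j) f_j(x)).
Component likelihoods at x = 'fever':
  p_Measles = 0.21
  p_Flu = 0.21
  p_Cold = 0.29
  p_Allergy = 0.18
Posterior odds = (P(Z=Allergy)·p_Allergy) / (P(Z=Flu)·p_Flu) = (0.07·0.18) / (0.42·0.21) = 0.0126 / 0.0882 ≈ 0.1429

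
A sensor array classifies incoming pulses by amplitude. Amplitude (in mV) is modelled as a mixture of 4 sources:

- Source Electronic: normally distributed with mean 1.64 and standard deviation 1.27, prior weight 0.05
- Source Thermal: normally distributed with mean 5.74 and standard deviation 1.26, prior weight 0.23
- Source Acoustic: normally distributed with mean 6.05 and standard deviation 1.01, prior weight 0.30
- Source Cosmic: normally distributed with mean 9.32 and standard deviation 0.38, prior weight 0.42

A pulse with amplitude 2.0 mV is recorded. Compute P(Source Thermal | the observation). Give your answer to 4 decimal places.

Posterior ∝ prior × likelihood, so P(k | x) ∝ π_k f_k(x); normalise over all components.
Component likelihoods at x = 2.0 mV:
  f_Electronic = (1/(1.27·√(2π)))·exp(−(2.0−1.64)²/(2·1.27²)) = 0.314128·exp(-0.04018) = 0.301758
  f_Thermal = (1/(1.26·√(2π)))·exp(−(2.0−5.74)²/(2·1.26²)) = 0.316621·exp(-4.40527) = 0.00386685
  f_Acoustic = (1/(1.01·√(2π)))·exp(−(2.0−6.05)²/(2·1.01²)) = 0.394992·exp(-8.03965) = 0.000127354
  f_Cosmic = (1/(0.38·√(2π)))·exp(−(2.0−9.32)²/(2·0.38²)) = 1.049848·exp(-185.53463) = 2.78267e-81
Prior × likelihood for each component:
  π_Electronic·f_Electronic = 0.05 × 0.301758 = 0.0150879
  π_Thermal·f_Thermal = 0.23 × 0.00386685 = 0.000889375
  π_Acoustic·f_Acoustic = 0.30 × 0.000127354 = 3.82061e-05
  π_Cosmic·f_Cosmic = 0.42 × 2.78267e-81 = 1.16872e-81
Evidence: 0.0150879 + 0.000889375 + 3.82061e-05 + 1.16872e-81 = 0.0160155
P(Source Thermal | data) = 0.000889375 / 0.0160155 ≈ 0.0555

0.0555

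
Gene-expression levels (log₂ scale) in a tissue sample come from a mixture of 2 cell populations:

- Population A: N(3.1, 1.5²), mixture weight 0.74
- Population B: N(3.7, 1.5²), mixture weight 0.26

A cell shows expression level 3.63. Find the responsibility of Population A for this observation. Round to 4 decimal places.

0.7280

By Bayes' theorem, P(k | x) = π_k f_k(x) / Σ_j π_j f_j(x).
Component likelihoods at x = 3.63:
  f_A = (1/(1.5·√(2π)))·exp(−(3.63−3.1)²/(2·1.5²)) = 0.265962·exp(-0.06242) = 0.249867
  f_B = (1/(1.5·√(2π)))·exp(−(3.63−3.7)²/(2·1.5²)) = 0.265962·exp(-0.00109) = 0.265672
Multiply by the mixture weights:
  π_A·f_A = 0.74 × 0.249867 = 0.184902
  π_B·f_B = 0.26 × 0.265672 = 0.0690747
Normaliser: 0.184902 + 0.0690747 = 0.253976
So the posterior for Population A is 0.184902 / 0.253976 ≈ 0.7280.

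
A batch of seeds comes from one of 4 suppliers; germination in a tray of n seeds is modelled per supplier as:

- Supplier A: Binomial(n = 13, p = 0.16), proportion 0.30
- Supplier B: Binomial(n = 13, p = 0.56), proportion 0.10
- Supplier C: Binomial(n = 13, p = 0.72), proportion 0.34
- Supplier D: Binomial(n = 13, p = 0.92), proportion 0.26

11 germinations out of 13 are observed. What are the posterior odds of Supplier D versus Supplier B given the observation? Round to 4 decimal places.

Posterior odds = (π_i f_i(x)) / (π_j f_j(x)); the normalising sum cancels.
Binomial probabilities:
  p_A = C(13,11)·0.16^11·0.84^2 = 78·1.75922e-09·0.7056 = 9.68218e-08
  p_B = C(13,11)·0.56^11·0.44^2 = 78·0.00169851·0.1936 = 0.0256489
  p_C = C(13,11)·0.72^11·0.28^2 = 78·0.0269561·0.0784 = 0.164842
  p_D = C(13,11)·0.92^11·0.08^2 = 78·0.399637·0.0064 = 0.199499
0.0518697 / 0.00256489 ≈ 20.2230

20.2230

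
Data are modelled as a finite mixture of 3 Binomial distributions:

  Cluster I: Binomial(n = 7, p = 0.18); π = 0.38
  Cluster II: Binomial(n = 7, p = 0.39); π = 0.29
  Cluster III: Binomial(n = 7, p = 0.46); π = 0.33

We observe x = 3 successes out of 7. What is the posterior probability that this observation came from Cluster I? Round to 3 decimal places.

The responsibility of component k is w_k f_k(x) divided by Σ_j w_j f_j(x).
Binomial probabilities:
  f_I = C(7,3)·0.18^3·0.82^4 = 35·0.005832·0.452122 = 0.0922871
  f_II = C(7,3)·0.39^3·0.61^4 = 35·0.059319·0.138458 = 0.287463
  f_III = C(7,3)·0.46^3·0.54^4 = 35·0.097336·0.0850306 = 0.289679
Multiply by the mixture weights:
  w_I·f_I = 0.38 × 0.0922871 = 0.0350691
  w_II·f_II = 0.29 × 0.287463 = 0.0833641
  w_III·f_III = 0.33 × 0.289679 = 0.095594
Normaliser: 0.0350691 + 0.0833641 + 0.095594 = 0.214027
P(Cluster I | x) = 0.0350691 / 0.214027 ≈ 0.164

0.164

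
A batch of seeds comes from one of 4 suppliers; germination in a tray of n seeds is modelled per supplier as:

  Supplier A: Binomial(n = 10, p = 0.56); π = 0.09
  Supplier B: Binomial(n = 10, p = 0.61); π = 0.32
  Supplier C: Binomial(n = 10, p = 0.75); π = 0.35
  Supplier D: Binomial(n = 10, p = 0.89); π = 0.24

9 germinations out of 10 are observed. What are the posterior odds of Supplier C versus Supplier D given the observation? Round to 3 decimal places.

0.710

The posterior odds equal the prior odds times the likelihood ratio: (w_i/w_j)·(f_i(x)/f_j(x)).
Evaluate each component's likelihood at the observed value:
  f_A = C(10,9)·0.56^9·0.44^1 = 10·0.00541617·0.44 = 0.0238311
  f_B = C(10,9)·0.61^9·0.39^1 = 10·0.0116941·0.39 = 0.0456072
  f_C = C(10,9)·0.75^9·0.25^1 = 10·0.0750847·0.25 = 0.187712
  f_D = C(10,9)·0.89^9·0.11^1 = 10·0.350356·0.11 = 0.385392
0.0656991 / 0.0924941 ≈ 0.710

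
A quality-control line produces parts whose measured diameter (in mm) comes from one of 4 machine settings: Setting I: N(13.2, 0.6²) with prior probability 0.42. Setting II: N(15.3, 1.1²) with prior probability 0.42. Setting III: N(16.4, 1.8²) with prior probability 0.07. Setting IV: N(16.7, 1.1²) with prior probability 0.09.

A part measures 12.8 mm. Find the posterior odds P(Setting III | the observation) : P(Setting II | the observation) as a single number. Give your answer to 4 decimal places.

Posterior odds = (π_i f_i(x)) / (π_j f_j(x)); the normalising sum cancels.
Evaluate each component's likelihood at the observed value:
  L_I = (1/(0.6·√(2π)))·exp(−(12.8−13.2)²/(2·0.6²)) = 0.664904·exp(-0.22222) = 0.532413
  L_II = (1/(1.1·√(2π)))·exp(−(12.8−15.3)²/(2·1.1²)) = 0.362675·exp(-2.58264) = 0.0274087
  L_III = (1/(1.8·√(2π)))·exp(−(12.8−16.4)²/(2·1.8²)) = 0.221635·exp(-2.00000) = 0.029995
  L_IV = (1/(1.1·√(2π)))·exp(−(12.8−16.7)²/(2·1.1²)) = 0.362675·exp(-6.28512) = 0.000675963
Odds = (0.07/0.42) × (0.029995/0.0274087) = 0.166667 × 1.09436 ≈ 0.1824

0.1824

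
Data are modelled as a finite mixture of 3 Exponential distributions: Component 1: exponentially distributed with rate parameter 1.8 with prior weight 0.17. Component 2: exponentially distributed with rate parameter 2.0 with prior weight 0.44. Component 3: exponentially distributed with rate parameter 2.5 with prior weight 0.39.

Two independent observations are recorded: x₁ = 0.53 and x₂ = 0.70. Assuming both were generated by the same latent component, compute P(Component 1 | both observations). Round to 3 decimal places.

0.186

Apply Bayes' rule: the posterior for each component is proportional to its prior times its likelihood at x.
Since both observations come from the same component, the likelihood for component k is f_k(x₁)·f_k(x₂).
  L_1 = [0.693355] × [0.510577] = 0.354011
  L_2 = [0.692912] × [0.493194] = 0.34174
  L_3 = [0.664507] × [0.434435] = 0.288685
Multiply by the mixture weights:
  w_1·L_1 = 0.17 × 0.354011 = 0.0601819
  w_2·L_2 = 0.44 × 0.34174 = 0.150366
  w_3·L_3 = 0.39 × 0.288685 = 0.112587
Denominator: 0.0601819 + 0.150366 + 0.112587 = 0.323135
P(Component 1 | x₁, x₂) = 0.0601819 / 0.323135 ≈ 0.186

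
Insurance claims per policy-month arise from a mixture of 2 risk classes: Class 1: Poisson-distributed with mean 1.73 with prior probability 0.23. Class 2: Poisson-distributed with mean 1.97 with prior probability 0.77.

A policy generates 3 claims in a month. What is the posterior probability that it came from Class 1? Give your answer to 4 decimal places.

0.2046

The responsibility of component k is π_k f_k(x) divided by Σ_j π_j f_j(x).
Poisson probabilities:
  L_1 = 0.152988
  L_2 = 0.1777
Weight by the priors:
  π_1·L_1 = 0.23 × 0.152988 = 0.0351873
  π_2·L_2 = 0.77 × 0.1777 = 0.136829
Evidence: 0.0351873 + 0.136829 = 0.172016
So the posterior for Class 1 is 0.0351873 / 0.172016 ≈ 0.2046.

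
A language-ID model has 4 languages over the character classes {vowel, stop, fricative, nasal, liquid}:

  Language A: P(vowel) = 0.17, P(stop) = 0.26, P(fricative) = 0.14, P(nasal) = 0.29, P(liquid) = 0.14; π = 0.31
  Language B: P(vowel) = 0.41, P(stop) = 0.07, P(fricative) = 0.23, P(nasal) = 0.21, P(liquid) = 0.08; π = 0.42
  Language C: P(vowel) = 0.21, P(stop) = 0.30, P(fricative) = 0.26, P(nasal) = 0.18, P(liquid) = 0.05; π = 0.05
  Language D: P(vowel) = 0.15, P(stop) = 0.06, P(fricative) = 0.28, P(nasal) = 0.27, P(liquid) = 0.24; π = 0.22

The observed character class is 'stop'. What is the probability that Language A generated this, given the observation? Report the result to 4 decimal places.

0.5832

Apply Bayes' rule: the posterior for each component is proportional to its prior times its likelihood at x.
Categorical probabilities:
  f_A = 0.26
  f_B = 0.07
  f_C = 0.3
  f_D = 0.06
Multiply by the mixture weights:
  π_A·f_A = 0.31 × 0.26 = 0.0806
  π_B·f_B = 0.42 × 0.07 = 0.0294
  π_C·f_C = 0.05 × 0.3 = 0.015
  π_D·f_D = 0.22 × 0.06 = 0.0132
Marginal: 0.0806 + 0.0294 + 0.015 + 0.0132 = 0.1382
Responsibility of Language A: 0.0806 / 0.1382 ≈ 0.5832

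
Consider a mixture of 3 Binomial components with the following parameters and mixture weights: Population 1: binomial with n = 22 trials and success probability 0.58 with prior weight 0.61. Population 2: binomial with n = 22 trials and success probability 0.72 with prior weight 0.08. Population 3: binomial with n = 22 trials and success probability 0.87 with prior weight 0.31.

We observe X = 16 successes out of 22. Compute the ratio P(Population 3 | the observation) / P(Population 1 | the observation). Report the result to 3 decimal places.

0.294

Posterior odds = (π_i f_i(x)) / (π_j f_j(x)); the normalising sum cancels.
Evaluate each component's likelihood at the observed value:
  L_1 = 0.0671673
  L_2 = 0.187535
  L_3 = 0.0387956
Posterior odds = (π_3·L_3) / (π_1·L_1) = (0.31·0.0387956) / (0.61·0.0671673) = 0.0120266 / 0.0409721 ≈ 0.294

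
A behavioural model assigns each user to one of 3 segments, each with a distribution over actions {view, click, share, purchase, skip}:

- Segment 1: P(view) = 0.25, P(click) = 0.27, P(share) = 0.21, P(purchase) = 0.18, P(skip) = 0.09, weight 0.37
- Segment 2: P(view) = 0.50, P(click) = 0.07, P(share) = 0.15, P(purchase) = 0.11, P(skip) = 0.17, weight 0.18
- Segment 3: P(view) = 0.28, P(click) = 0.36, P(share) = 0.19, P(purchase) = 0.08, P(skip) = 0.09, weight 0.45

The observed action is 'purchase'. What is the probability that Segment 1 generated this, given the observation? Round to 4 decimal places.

0.5441

P(component k | x) = π_k·f_k(x) / marginal(x), where marginal(x) = Σ_j π_j·f_j(x).
Evaluate each component's likelihood at the observed value:
  p_1 = P(purchase | comp) = 0.18
  p_2 = P(purchase | comp) = 0.11
  p_3 = P(purchase | comp) = 0.08
Prior × likelihood for each component:
  π_1·p_1 = 0.37 × 0.18 = 0.0666
  π_2·p_2 = 0.18 × 0.11 = 0.0198
  π_3·p_3 = 0.45 × 0.08 = 0.036
Marginal: 0.0666 + 0.0198 + 0.036 = 0.1224
So the posterior for Segment 1 is 0.0666 / 0.1224 ≈ 0.5441.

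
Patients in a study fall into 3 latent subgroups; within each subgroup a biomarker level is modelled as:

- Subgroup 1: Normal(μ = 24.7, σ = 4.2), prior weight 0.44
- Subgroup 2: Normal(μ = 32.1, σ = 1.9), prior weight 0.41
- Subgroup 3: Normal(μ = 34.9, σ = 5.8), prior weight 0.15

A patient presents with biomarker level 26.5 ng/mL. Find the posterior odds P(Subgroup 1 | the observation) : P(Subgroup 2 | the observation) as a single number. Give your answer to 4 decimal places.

34.0912

The posterior odds equal the prior odds times the likelihood ratio: (π_i/π_j)·(f_i(x)/f_j(x)).
Evaluate each component's likelihood at the observed value:
  L_1 = (1/(4.2·√(2π)))·exp(−(26.5−24.7)²/(2·4.2²)) = 0.094986·exp(-0.09184) = 0.0866516
  L_2 = (1/(1.9·√(2π)))·exp(−(26.5−32.1)²/(2·1.9²)) = 0.209970·exp(-4.34349) = 0.00272774
  L_3 = (1/(5.8·√(2π)))·exp(−(26.5−34.9)²/(2·5.8²)) = 0.068783·exp(-1.04875) = 0.0240999
Odds = (0.44/0.41) × (0.0866516/0.00272774) = 1.07317 × 31.7668 ≈ 34.0912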